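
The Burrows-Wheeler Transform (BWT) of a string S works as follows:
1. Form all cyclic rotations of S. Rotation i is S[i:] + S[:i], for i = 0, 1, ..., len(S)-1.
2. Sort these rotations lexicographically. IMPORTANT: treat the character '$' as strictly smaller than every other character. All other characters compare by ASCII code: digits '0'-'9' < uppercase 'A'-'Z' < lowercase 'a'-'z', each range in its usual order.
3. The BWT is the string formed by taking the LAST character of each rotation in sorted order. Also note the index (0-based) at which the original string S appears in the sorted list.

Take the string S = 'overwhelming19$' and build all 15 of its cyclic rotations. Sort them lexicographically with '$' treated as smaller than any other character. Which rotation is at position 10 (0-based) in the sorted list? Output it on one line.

Answer: ng19$overwhelmi

Derivation:
All 15 rotations (rotation i = S[i:]+S[:i]):
  rot[0] = overwhelming19$
  rot[1] = verwhelming19$o
  rot[2] = erwhelming19$ov
  rot[3] = rwhelming19$ove
  rot[4] = whelming19$over
  rot[5] = helming19$overw
  rot[6] = elming19$overwh
  rot[7] = lming19$overwhe
  rot[8] = ming19$overwhel
  rot[9] = ing19$overwhelm
  rot[10] = ng19$overwhelmi
  rot[11] = g19$overwhelmin
  rot[12] = 19$overwhelming
  rot[13] = 9$overwhelming1
  rot[14] = $overwhelming19
Sorted (with $ < everything):
  sorted[0] = $overwhelming19
  sorted[1] = 19$overwhelming
  sorted[2] = 9$overwhelming1
  sorted[3] = elming19$overwh
  sorted[4] = erwhelming19$ov
  sorted[5] = g19$overwhelmin
  sorted[6] = helming19$overw
  sorted[7] = ing19$overwhelm
  sorted[8] = lming19$overwhe
  sorted[9] = ming19$overwhel
  sorted[10] = ng19$overwhelmi
  sorted[11] = overwhelming19$
  sorted[12] = rwhelming19$ove
  sorted[13] = verwhelming19$o
  sorted[14] = whelming19$over
sorted[10] = ng19$overwhelmi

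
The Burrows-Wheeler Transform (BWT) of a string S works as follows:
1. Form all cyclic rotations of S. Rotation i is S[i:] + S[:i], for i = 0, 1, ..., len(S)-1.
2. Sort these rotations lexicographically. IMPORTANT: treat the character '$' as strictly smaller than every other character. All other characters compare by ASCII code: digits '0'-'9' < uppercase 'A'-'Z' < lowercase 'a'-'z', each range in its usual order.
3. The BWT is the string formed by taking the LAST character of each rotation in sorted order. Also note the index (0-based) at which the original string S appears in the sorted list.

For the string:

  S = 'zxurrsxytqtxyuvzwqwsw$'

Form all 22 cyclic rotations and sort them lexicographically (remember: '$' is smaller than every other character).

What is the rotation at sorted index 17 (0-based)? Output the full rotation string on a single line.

Answer: xyuvzwqwsw$zxurrsxytqt

Derivation:
All 22 rotations (rotation i = S[i:]+S[:i]):
  rot[0] = zxurrsxytqtxyuvzwqwsw$
  rot[1] = xurrsxytqtxyuvzwqwsw$z
  rot[2] = urrsxytqtxyuvzwqwsw$zx
  rot[3] = rrsxytqtxyuvzwqwsw$zxu
  rot[4] = rsxytqtxyuvzwqwsw$zxur
  rot[5] = sxytqtxyuvzwqwsw$zxurr
  rot[6] = xytqtxyuvzwqwsw$zxurrs
  rot[7] = ytqtxyuvzwqwsw$zxurrsx
  rot[8] = tqtxyuvzwqwsw$zxurrsxy
  rot[9] = qtxyuvzwqwsw$zxurrsxyt
  rot[10] = txyuvzwqwsw$zxurrsxytq
  rot[11] = xyuvzwqwsw$zxurrsxytqt
  rot[12] = yuvzwqwsw$zxurrsxytqtx
  rot[13] = uvzwqwsw$zxurrsxytqtxy
  rot[14] = vzwqwsw$zxurrsxytqtxyu
  rot[15] = zwqwsw$zxurrsxytqtxyuv
  rot[16] = wqwsw$zxurrsxytqtxyuvz
  rot[17] = qwsw$zxurrsxytqtxyuvzw
  rot[18] = wsw$zxurrsxytqtxyuvzwq
  rot[19] = sw$zxurrsxytqtxyuvzwqw
  rot[20] = w$zxurrsxytqtxyuvzwqws
  rot[21] = $zxurrsxytqtxyuvzwqwsw
Sorted (with $ < everything):
  sorted[0] = $zxurrsxytqtxyuvzwqwsw
  sorted[1] = qtxyuvzwqwsw$zxurrsxyt
  sorted[2] = qwsw$zxurrsxytqtxyuvzw
  sorted[3] = rrsxytqtxyuvzwqwsw$zxu
  sorted[4] = rsxytqtxyuvzwqwsw$zxur
  sorted[5] = sw$zxurrsxytqtxyuvzwqw
  sorted[6] = sxytqtxyuvzwqwsw$zxurr
  sorted[7] = tqtxyuvzwqwsw$zxurrsxy
  sorted[8] = txyuvzwqwsw$zxurrsxytq
  sorted[9] = urrsxytqtxyuvzwqwsw$zx
  sorted[10] = uvzwqwsw$zxurrsxytqtxy
  sorted[11] = vzwqwsw$zxurrsxytqtxyu
  sorted[12] = w$zxurrsxytqtxyuvzwqws
  sorted[13] = wqwsw$zxurrsxytqtxyuvz
  sorted[14] = wsw$zxurrsxytqtxyuvzwq
  sorted[15] = xurrsxytqtxyuvzwqwsw$z
  sorted[16] = xytqtxyuvzwqwsw$zxurrs
  sorted[17] = xyuvzwqwsw$zxurrsxytqt
  sorted[18] = ytqtxyuvzwqwsw$zxurrsx
  sorted[19] = yuvzwqwsw$zxurrsxytqtx
  sorted[20] = zwqwsw$zxurrsxytqtxyuv
  sorted[21] = zxurrsxytqtxyuvzwqwsw$
sorted[17] = xyuvzwqwsw$zxurrsxytqt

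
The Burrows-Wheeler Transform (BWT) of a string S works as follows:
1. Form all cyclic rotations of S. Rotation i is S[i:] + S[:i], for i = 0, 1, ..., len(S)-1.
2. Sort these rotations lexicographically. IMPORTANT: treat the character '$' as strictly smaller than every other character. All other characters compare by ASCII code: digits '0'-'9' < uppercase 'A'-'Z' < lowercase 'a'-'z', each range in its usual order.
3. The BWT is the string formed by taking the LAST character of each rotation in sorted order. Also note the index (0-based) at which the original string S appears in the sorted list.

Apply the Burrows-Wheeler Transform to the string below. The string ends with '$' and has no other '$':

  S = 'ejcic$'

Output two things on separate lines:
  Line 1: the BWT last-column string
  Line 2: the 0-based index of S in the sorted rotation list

Answer: cij$ce
3

Derivation:
All 6 rotations (rotation i = S[i:]+S[:i]):
  rot[0] = ejcic$
  rot[1] = jcic$e
  rot[2] = cic$ej
  rot[3] = ic$ejc
  rot[4] = c$ejci
  rot[5] = $ejcic
Sorted (with $ < everything):
  sorted[0] = $ejcic  (last char: 'c')
  sorted[1] = c$ejci  (last char: 'i')
  sorted[2] = cic$ej  (last char: 'j')
  sorted[3] = ejcic$  (last char: '$')
  sorted[4] = ic$ejc  (last char: 'c')
  sorted[5] = jcic$e  (last char: 'e')
Last column: cij$ce
Original string S is at sorted index 3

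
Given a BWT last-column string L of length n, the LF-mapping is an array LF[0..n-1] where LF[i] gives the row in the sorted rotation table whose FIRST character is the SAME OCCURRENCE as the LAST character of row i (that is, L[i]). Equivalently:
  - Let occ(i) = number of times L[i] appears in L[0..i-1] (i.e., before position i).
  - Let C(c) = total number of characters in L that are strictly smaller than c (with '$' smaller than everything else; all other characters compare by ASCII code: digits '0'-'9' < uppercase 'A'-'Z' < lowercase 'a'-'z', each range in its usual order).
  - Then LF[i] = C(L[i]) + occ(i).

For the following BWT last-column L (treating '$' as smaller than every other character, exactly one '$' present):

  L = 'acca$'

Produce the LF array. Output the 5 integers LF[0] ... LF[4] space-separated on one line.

Answer: 1 3 4 2 0

Derivation:
Char counts: '$':1, 'a':2, 'c':2
C (first-col start): C('$')=0, C('a')=1, C('c')=3
L[0]='a': occ=0, LF[0]=C('a')+0=1+0=1
L[1]='c': occ=0, LF[1]=C('c')+0=3+0=3
L[2]='c': occ=1, LF[2]=C('c')+1=3+1=4
L[3]='a': occ=1, LF[3]=C('a')+1=1+1=2
L[4]='$': occ=0, LF[4]=C('$')+0=0+0=0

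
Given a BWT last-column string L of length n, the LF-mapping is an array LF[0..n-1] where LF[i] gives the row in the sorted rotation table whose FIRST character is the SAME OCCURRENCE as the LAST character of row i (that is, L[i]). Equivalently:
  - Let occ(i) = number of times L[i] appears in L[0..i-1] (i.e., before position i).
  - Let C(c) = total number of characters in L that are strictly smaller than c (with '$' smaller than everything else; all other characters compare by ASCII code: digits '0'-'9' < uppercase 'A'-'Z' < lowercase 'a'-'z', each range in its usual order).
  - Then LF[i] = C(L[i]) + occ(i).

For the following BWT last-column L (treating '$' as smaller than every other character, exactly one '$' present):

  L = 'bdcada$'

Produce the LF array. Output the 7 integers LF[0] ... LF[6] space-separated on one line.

Answer: 3 5 4 1 6 2 0

Derivation:
Char counts: '$':1, 'a':2, 'b':1, 'c':1, 'd':2
C (first-col start): C('$')=0, C('a')=1, C('b')=3, C('c')=4, C('d')=5
L[0]='b': occ=0, LF[0]=C('b')+0=3+0=3
L[1]='d': occ=0, LF[1]=C('d')+0=5+0=5
L[2]='c': occ=0, LF[2]=C('c')+0=4+0=4
L[3]='a': occ=0, LF[3]=C('a')+0=1+0=1
L[4]='d': occ=1, LF[4]=C('d')+1=5+1=6
L[5]='a': occ=1, LF[5]=C('a')+1=1+1=2
L[6]='$': occ=0, LF[6]=C('$')+0=0+0=0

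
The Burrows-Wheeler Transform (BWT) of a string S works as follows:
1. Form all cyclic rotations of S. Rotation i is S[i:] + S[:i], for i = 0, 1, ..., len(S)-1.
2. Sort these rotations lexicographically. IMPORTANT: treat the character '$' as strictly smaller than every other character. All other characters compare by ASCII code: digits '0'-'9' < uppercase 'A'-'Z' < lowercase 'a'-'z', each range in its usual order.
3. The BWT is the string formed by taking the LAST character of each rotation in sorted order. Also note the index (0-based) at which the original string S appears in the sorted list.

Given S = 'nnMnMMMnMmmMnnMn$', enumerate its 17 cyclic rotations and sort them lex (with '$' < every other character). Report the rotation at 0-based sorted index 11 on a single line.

All 17 rotations (rotation i = S[i:]+S[:i]):
  rot[0] = nnMnMMMnMmmMnnMn$
  rot[1] = nMnMMMnMmmMnnMn$n
  rot[2] = MnMMMnMmmMnnMn$nn
  rot[3] = nMMMnMmmMnnMn$nnM
  rot[4] = MMMnMmmMnnMn$nnMn
  rot[5] = MMnMmmMnnMn$nnMnM
  rot[6] = MnMmmMnnMn$nnMnMM
  rot[7] = nMmmMnnMn$nnMnMMM
  rot[8] = MmmMnnMn$nnMnMMMn
  rot[9] = mmMnnMn$nnMnMMMnM
  rot[10] = mMnnMn$nnMnMMMnMm
  rot[11] = MnnMn$nnMnMMMnMmm
  rot[12] = nnMn$nnMnMMMnMmmM
  rot[13] = nMn$nnMnMMMnMmmMn
  rot[14] = Mn$nnMnMMMnMmmMnn
  rot[15] = n$nnMnMMMnMmmMnnM
  rot[16] = $nnMnMMMnMmmMnnMn
Sorted (with $ < everything):
  sorted[0] = $nnMnMMMnMmmMnnMn
  sorted[1] = MMMnMmmMnnMn$nnMn
  sorted[2] = MMnMmmMnnMn$nnMnM
  sorted[3] = MmmMnnMn$nnMnMMMn
  sorted[4] = Mn$nnMnMMMnMmmMnn
  sorted[5] = MnMMMnMmmMnnMn$nn
  sorted[6] = MnMmmMnnMn$nnMnMM
  sorted[7] = MnnMn$nnMnMMMnMmm
  sorted[8] = mMnnMn$nnMnMMMnMm
  sorted[9] = mmMnnMn$nnMnMMMnM
  sorted[10] = n$nnMnMMMnMmmMnnM
  sorted[11] = nMMMnMmmMnnMn$nnM
  sorted[12] = nMmmMnnMn$nnMnMMM
  sorted[13] = nMn$nnMnMMMnMmmMn
  sorted[14] = nMnMMMnMmmMnnMn$n
  sorted[15] = nnMn$nnMnMMMnMmmM
  sorted[16] = nnMnMMMnMmmMnnMn$
sorted[11] = nMMMnMmmMnnMn$nnM

Answer: nMMMnMmmMnnMn$nnM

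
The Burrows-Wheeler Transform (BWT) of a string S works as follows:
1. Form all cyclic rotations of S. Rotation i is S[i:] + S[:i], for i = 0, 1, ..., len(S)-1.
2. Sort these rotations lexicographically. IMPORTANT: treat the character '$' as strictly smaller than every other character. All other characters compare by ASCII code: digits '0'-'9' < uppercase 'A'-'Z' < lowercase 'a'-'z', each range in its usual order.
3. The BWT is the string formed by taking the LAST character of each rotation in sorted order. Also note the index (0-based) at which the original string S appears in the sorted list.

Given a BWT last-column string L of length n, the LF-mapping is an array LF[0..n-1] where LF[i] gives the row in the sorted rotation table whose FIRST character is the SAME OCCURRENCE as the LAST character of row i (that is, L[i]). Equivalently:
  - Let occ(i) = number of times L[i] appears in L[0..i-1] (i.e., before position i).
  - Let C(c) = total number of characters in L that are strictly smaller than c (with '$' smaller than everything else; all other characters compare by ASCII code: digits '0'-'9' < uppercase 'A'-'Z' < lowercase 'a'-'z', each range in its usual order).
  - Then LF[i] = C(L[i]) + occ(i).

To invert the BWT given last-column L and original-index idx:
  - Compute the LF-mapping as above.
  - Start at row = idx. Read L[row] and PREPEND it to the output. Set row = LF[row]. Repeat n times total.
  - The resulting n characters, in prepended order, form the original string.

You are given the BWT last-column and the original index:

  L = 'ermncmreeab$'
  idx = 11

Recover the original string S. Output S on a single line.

LF mapping: 4 10 7 9 3 8 11 5 6 1 2 0
Walk LF starting at row 11, prepending L[row]:
  step 1: row=11, L[11]='$', prepend. Next row=LF[11]=0
  step 2: row=0, L[0]='e', prepend. Next row=LF[0]=4
  step 3: row=4, L[4]='c', prepend. Next row=LF[4]=3
  step 4: row=3, L[3]='n', prepend. Next row=LF[3]=9
  step 5: row=9, L[9]='a', prepend. Next row=LF[9]=1
  step 6: row=1, L[1]='r', prepend. Next row=LF[1]=10
  step 7: row=10, L[10]='b', prepend. Next row=LF[10]=2
  step 8: row=2, L[2]='m', prepend. Next row=LF[2]=7
  step 9: row=7, L[7]='e', prepend. Next row=LF[7]=5
  step 10: row=5, L[5]='m', prepend. Next row=LF[5]=8
  step 11: row=8, L[8]='e', prepend. Next row=LF[8]=6
  step 12: row=6, L[6]='r', prepend. Next row=LF[6]=11
Reversed output: remembrance$

Answer: remembrance$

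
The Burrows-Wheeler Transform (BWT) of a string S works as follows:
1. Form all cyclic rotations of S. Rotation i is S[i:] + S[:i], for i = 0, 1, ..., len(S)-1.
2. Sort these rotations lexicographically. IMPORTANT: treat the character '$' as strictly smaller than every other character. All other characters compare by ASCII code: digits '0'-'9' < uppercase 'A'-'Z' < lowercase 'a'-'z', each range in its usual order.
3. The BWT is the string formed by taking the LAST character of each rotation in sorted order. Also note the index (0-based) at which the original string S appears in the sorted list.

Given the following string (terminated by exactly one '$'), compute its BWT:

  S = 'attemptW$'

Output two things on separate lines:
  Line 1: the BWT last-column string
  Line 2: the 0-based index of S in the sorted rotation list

Answer: Wt$tempta
2

Derivation:
All 9 rotations (rotation i = S[i:]+S[:i]):
  rot[0] = attemptW$
  rot[1] = ttemptW$a
  rot[2] = temptW$at
  rot[3] = emptW$att
  rot[4] = mptW$atte
  rot[5] = ptW$attem
  rot[6] = tW$attemp
  rot[7] = W$attempt
  rot[8] = $attemptW
Sorted (with $ < everything):
  sorted[0] = $attemptW  (last char: 'W')
  sorted[1] = W$attempt  (last char: 't')
  sorted[2] = attemptW$  (last char: '$')
  sorted[3] = emptW$att  (last char: 't')
  sorted[4] = mptW$atte  (last char: 'e')
  sorted[5] = ptW$attem  (last char: 'm')
  sorted[6] = tW$attemp  (last char: 'p')
  sorted[7] = temptW$at  (last char: 't')
  sorted[8] = ttemptW$a  (last char: 'a')
Last column: Wt$tempta
Original string S is at sorted index 2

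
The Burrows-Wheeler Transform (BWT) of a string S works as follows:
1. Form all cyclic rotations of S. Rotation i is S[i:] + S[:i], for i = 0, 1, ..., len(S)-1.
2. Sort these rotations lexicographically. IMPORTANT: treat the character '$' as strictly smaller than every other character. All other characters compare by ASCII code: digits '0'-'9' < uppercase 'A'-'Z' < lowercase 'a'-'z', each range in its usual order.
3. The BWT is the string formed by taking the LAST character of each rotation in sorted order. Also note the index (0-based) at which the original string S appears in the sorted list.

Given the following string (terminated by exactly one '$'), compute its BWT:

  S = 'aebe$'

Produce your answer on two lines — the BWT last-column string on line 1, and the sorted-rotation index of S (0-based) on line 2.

Answer: e$eba
1

Derivation:
All 5 rotations (rotation i = S[i:]+S[:i]):
  rot[0] = aebe$
  rot[1] = ebe$a
  rot[2] = be$ae
  rot[3] = e$aeb
  rot[4] = $aebe
Sorted (with $ < everything):
  sorted[0] = $aebe  (last char: 'e')
  sorted[1] = aebe$  (last char: '$')
  sorted[2] = be$ae  (last char: 'e')
  sorted[3] = e$aeb  (last char: 'b')
  sorted[4] = ebe$a  (last char: 'a')
Last column: e$eba
Original string S is at sorted index 1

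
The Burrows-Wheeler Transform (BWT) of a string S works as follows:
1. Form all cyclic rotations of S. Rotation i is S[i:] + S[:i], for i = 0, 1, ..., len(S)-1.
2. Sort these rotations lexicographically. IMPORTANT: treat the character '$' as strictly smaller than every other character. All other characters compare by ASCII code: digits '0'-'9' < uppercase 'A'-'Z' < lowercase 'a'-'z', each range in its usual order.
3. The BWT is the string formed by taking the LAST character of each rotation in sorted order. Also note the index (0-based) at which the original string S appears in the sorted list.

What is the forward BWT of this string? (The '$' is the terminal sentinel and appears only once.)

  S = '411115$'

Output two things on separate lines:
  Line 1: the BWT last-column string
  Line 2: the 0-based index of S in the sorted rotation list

Answer: 54111$1
5

Derivation:
All 7 rotations (rotation i = S[i:]+S[:i]):
  rot[0] = 411115$
  rot[1] = 11115$4
  rot[2] = 1115$41
  rot[3] = 115$411
  rot[4] = 15$4111
  rot[5] = 5$41111
  rot[6] = $411115
Sorted (with $ < everything):
  sorted[0] = $411115  (last char: '5')
  sorted[1] = 11115$4  (last char: '4')
  sorted[2] = 1115$41  (last char: '1')
  sorted[3] = 115$411  (last char: '1')
  sorted[4] = 15$4111  (last char: '1')
  sorted[5] = 411115$  (last char: '$')
  sorted[6] = 5$41111  (last char: '1')
Last column: 54111$1
Original string S is at sorted index 5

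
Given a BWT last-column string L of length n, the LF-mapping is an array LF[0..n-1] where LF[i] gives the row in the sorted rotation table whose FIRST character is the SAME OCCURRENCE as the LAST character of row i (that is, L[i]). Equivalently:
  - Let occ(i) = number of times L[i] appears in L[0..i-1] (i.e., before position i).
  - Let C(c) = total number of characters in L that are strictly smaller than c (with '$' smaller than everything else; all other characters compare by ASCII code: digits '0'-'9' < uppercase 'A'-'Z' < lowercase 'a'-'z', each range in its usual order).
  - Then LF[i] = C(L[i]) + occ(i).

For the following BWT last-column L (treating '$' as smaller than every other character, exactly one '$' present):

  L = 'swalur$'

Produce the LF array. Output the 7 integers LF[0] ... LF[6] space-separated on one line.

Answer: 4 6 1 2 5 3 0

Derivation:
Char counts: '$':1, 'a':1, 'l':1, 'r':1, 's':1, 'u':1, 'w':1
C (first-col start): C('$')=0, C('a')=1, C('l')=2, C('r')=3, C('s')=4, C('u')=5, C('w')=6
L[0]='s': occ=0, LF[0]=C('s')+0=4+0=4
L[1]='w': occ=0, LF[1]=C('w')+0=6+0=6
L[2]='a': occ=0, LF[2]=C('a')+0=1+0=1
L[3]='l': occ=0, LF[3]=C('l')+0=2+0=2
L[4]='u': occ=0, LF[4]=C('u')+0=5+0=5
L[5]='r': occ=0, LF[5]=C('r')+0=3+0=3
L[6]='$': occ=0, LF[6]=C('$')+0=0+0=0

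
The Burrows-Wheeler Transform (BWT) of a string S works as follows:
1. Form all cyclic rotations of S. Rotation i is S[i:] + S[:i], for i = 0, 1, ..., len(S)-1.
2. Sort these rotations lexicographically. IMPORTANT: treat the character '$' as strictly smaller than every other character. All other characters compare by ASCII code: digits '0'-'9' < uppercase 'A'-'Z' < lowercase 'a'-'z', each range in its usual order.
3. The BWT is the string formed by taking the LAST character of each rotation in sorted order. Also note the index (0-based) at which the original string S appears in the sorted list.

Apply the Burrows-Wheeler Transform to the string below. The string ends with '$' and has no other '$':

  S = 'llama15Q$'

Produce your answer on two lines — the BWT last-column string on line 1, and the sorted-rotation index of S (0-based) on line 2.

All 9 rotations (rotation i = S[i:]+S[:i]):
  rot[0] = llama15Q$
  rot[1] = lama15Q$l
  rot[2] = ama15Q$ll
  rot[3] = ma15Q$lla
  rot[4] = a15Q$llam
  rot[5] = 15Q$llama
  rot[6] = 5Q$llama1
  rot[7] = Q$llama15
  rot[8] = $llama15Q
Sorted (with $ < everything):
  sorted[0] = $llama15Q  (last char: 'Q')
  sorted[1] = 15Q$llama  (last char: 'a')
  sorted[2] = 5Q$llama1  (last char: '1')
  sorted[3] = Q$llama15  (last char: '5')
  sorted[4] = a15Q$llam  (last char: 'm')
  sorted[5] = ama15Q$ll  (last char: 'l')
  sorted[6] = lama15Q$l  (last char: 'l')
  sorted[7] = llama15Q$  (last char: '$')
  sorted[8] = ma15Q$lla  (last char: 'a')
Last column: Qa15mll$a
Original string S is at sorted index 7

Answer: Qa15mll$a
7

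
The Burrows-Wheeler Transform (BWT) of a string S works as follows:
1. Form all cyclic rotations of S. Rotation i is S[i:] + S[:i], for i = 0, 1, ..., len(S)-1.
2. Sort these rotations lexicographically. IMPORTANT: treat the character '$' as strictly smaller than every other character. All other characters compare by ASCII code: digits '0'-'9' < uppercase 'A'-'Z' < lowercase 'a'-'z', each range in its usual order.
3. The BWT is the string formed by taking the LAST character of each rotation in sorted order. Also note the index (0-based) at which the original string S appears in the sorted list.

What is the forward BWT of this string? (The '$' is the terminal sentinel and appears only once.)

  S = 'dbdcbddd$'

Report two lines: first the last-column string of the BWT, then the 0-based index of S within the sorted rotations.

All 9 rotations (rotation i = S[i:]+S[:i]):
  rot[0] = dbdcbddd$
  rot[1] = bdcbddd$d
  rot[2] = dcbddd$db
  rot[3] = cbddd$dbd
  rot[4] = bddd$dbdc
  rot[5] = ddd$dbdcb
  rot[6] = dd$dbdcbd
  rot[7] = d$dbdcbdd
  rot[8] = $dbdcbddd
Sorted (with $ < everything):
  sorted[0] = $dbdcbddd  (last char: 'd')
  sorted[1] = bdcbddd$d  (last char: 'd')
  sorted[2] = bddd$dbdc  (last char: 'c')
  sorted[3] = cbddd$dbd  (last char: 'd')
  sorted[4] = d$dbdcbdd  (last char: 'd')
  sorted[5] = dbdcbddd$  (last char: '$')
  sorted[6] = dcbddd$db  (last char: 'b')
  sorted[7] = dd$dbdcbd  (last char: 'd')
  sorted[8] = ddd$dbdcb  (last char: 'b')
Last column: ddcdd$bdb
Original string S is at sorted index 5

Answer: ddcdd$bdb
5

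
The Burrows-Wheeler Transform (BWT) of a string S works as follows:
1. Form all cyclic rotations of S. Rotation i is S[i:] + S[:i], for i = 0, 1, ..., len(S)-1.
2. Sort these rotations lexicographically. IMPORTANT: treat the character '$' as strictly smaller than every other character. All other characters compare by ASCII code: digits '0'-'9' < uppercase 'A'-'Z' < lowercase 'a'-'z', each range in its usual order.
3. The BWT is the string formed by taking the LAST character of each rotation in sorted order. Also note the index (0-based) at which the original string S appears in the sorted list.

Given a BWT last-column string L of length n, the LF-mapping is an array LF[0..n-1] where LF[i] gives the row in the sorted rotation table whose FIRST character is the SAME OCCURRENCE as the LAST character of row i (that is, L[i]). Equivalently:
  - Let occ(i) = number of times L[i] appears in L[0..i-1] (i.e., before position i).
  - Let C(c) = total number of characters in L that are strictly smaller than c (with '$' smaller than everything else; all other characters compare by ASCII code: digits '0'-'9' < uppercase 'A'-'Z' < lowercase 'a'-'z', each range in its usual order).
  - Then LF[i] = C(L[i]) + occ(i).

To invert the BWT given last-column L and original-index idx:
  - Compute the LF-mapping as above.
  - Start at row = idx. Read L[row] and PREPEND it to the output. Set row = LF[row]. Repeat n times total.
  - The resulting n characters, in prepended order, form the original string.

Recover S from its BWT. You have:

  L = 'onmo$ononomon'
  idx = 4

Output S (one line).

LF mapping: 7 3 1 8 0 9 4 10 5 11 2 12 6
Walk LF starting at row 4, prepending L[row]:
  step 1: row=4, L[4]='$', prepend. Next row=LF[4]=0
  step 2: row=0, L[0]='o', prepend. Next row=LF[0]=7
  step 3: row=7, L[7]='o', prepend. Next row=LF[7]=10
  step 4: row=10, L[10]='m', prepend. Next row=LF[10]=2
  step 5: row=2, L[2]='m', prepend. Next row=LF[2]=1
  step 6: row=1, L[1]='n', prepend. Next row=LF[1]=3
  step 7: row=3, L[3]='o', prepend. Next row=LF[3]=8
  step 8: row=8, L[8]='n', prepend. Next row=LF[8]=5
  step 9: row=5, L[5]='o', prepend. Next row=LF[5]=9
  step 10: row=9, L[9]='o', prepend. Next row=LF[9]=11
  step 11: row=11, L[11]='o', prepend. Next row=LF[11]=12
  step 12: row=12, L[12]='n', prepend. Next row=LF[12]=6
  step 13: row=6, L[6]='n', prepend. Next row=LF[6]=4
Reversed output: nnooononmmoo$

Answer: nnooononmmoo$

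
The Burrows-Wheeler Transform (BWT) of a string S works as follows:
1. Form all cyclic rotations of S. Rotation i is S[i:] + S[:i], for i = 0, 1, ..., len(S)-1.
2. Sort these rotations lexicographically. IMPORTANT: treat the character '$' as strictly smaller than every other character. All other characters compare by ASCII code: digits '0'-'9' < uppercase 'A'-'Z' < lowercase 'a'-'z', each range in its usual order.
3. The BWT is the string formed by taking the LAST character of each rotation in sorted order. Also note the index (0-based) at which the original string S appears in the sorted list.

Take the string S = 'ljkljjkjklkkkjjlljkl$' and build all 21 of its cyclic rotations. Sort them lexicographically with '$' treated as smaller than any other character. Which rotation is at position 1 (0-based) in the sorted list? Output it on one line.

All 21 rotations (rotation i = S[i:]+S[:i]):
  rot[0] = ljkljjkjklkkkjjlljkl$
  rot[1] = jkljjkjklkkkjjlljkl$l
  rot[2] = kljjkjklkkkjjlljkl$lj
  rot[3] = ljjkjklkkkjjlljkl$ljk
  rot[4] = jjkjklkkkjjlljkl$ljkl
  rot[5] = jkjklkkkjjlljkl$ljklj
  rot[6] = kjklkkkjjlljkl$ljkljj
  rot[7] = jklkkkjjlljkl$ljkljjk
  rot[8] = klkkkjjlljkl$ljkljjkj
  rot[9] = lkkkjjlljkl$ljkljjkjk
  rot[10] = kkkjjlljkl$ljkljjkjkl
  rot[11] = kkjjlljkl$ljkljjkjklk
  rot[12] = kjjlljkl$ljkljjkjklkk
  rot[13] = jjlljkl$ljkljjkjklkkk
  rot[14] = jlljkl$ljkljjkjklkkkj
  rot[15] = lljkl$ljkljjkjklkkkjj
  rot[16] = ljkl$ljkljjkjklkkkjjl
  rot[17] = jkl$ljkljjkjklkkkjjll
  rot[18] = kl$ljkljjkjklkkkjjllj
  rot[19] = l$ljkljjkjklkkkjjlljk
  rot[20] = $ljkljjkjklkkkjjlljkl
Sorted (with $ < everything):
  sorted[0] = $ljkljjkjklkkkjjlljkl
  sorted[1] = jjkjklkkkjjlljkl$ljkl
  sorted[2] = jjlljkl$ljkljjkjklkkk
  sorted[3] = jkjklkkkjjlljkl$ljklj
  sorted[4] = jkl$ljkljjkjklkkkjjll
  sorted[5] = jkljjkjklkkkjjlljkl$l
  sorted[6] = jklkkkjjlljkl$ljkljjk
  sorted[7] = jlljkl$ljkljjkjklkkkj
  sorted[8] = kjjlljkl$ljkljjkjklkk
  sorted[9] = kjklkkkjjlljkl$ljkljj
  sorted[10] = kkjjlljkl$ljkljjkjklk
  sorted[11] = kkkjjlljkl$ljkljjkjkl
  sorted[12] = kl$ljkljjkjklkkkjjllj
  sorted[13] = kljjkjklkkkjjlljkl$lj
  sorted[14] = klkkkjjlljkl$ljkljjkj
  sorted[15] = l$ljkljjkjklkkkjjlljk
  sorted[16] = ljjkjklkkkjjlljkl$ljk
  sorted[17] = ljkl$ljkljjkjklkkkjjl
  sorted[18] = ljkljjkjklkkkjjlljkl$
  sorted[19] = lkkkjjlljkl$ljkljjkjk
  sorted[20] = lljkl$ljkljjkjklkkkjj
sorted[1] = jjkjklkkkjjlljkl$ljkl

Answer: jjkjklkkkjjlljkl$ljkl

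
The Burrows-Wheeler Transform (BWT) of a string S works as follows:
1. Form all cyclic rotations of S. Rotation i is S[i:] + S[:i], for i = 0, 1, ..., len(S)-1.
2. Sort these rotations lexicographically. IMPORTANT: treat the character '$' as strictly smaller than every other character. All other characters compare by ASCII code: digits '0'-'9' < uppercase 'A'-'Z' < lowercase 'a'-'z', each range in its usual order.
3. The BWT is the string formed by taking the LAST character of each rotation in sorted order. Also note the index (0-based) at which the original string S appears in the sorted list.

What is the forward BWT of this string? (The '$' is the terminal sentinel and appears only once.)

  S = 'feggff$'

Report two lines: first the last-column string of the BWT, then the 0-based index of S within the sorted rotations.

Answer: fff$gge
3

Derivation:
All 7 rotations (rotation i = S[i:]+S[:i]):
  rot[0] = feggff$
  rot[1] = eggff$f
  rot[2] = ggff$fe
  rot[3] = gff$feg
  rot[4] = ff$fegg
  rot[5] = f$feggf
  rot[6] = $feggff
Sorted (with $ < everything):
  sorted[0] = $feggff  (last char: 'f')
  sorted[1] = eggff$f  (last char: 'f')
  sorted[2] = f$feggf  (last char: 'f')
  sorted[3] = feggff$  (last char: '$')
  sorted[4] = ff$fegg  (last char: 'g')
  sorted[5] = gff$feg  (last char: 'g')
  sorted[6] = ggff$fe  (last char: 'e')
Last column: fff$gge
Original string S is at sorted index 3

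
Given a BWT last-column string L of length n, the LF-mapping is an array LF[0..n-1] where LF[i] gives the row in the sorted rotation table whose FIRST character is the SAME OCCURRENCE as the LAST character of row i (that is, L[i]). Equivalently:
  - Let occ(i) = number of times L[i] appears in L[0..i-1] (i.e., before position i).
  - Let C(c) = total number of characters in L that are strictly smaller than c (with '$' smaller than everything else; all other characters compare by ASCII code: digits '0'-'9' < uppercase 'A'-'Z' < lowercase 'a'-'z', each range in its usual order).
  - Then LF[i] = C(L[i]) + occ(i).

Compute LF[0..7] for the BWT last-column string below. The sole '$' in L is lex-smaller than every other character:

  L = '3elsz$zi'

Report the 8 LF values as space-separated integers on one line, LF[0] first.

Char counts: '$':1, '3':1, 'e':1, 'i':1, 'l':1, 's':1, 'z':2
C (first-col start): C('$')=0, C('3')=1, C('e')=2, C('i')=3, C('l')=4, C('s')=5, C('z')=6
L[0]='3': occ=0, LF[0]=C('3')+0=1+0=1
L[1]='e': occ=0, LF[1]=C('e')+0=2+0=2
L[2]='l': occ=0, LF[2]=C('l')+0=4+0=4
L[3]='s': occ=0, LF[3]=C('s')+0=5+0=5
L[4]='z': occ=0, LF[4]=C('z')+0=6+0=6
L[5]='$': occ=0, LF[5]=C('$')+0=0+0=0
L[6]='z': occ=1, LF[6]=C('z')+1=6+1=7
L[7]='i': occ=0, LF[7]=C('i')+0=3+0=3

Answer: 1 2 4 5 6 0 7 3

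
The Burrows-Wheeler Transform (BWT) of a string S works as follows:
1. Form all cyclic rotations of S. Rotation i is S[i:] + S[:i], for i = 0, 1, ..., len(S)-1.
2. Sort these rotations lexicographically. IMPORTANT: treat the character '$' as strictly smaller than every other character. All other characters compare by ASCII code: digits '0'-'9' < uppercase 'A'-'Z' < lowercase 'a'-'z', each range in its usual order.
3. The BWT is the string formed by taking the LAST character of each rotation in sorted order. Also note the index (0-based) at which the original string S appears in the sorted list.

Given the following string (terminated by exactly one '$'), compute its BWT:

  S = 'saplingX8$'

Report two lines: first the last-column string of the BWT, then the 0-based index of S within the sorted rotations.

All 10 rotations (rotation i = S[i:]+S[:i]):
  rot[0] = saplingX8$
  rot[1] = aplingX8$s
  rot[2] = plingX8$sa
  rot[3] = lingX8$sap
  rot[4] = ingX8$sapl
  rot[5] = ngX8$sapli
  rot[6] = gX8$saplin
  rot[7] = X8$sapling
  rot[8] = 8$saplingX
  rot[9] = $saplingX8
Sorted (with $ < everything):
  sorted[0] = $saplingX8  (last char: '8')
  sorted[1] = 8$saplingX  (last char: 'X')
  sorted[2] = X8$sapling  (last char: 'g')
  sorted[3] = aplingX8$s  (last char: 's')
  sorted[4] = gX8$saplin  (last char: 'n')
  sorted[5] = ingX8$sapl  (last char: 'l')
  sorted[6] = lingX8$sap  (last char: 'p')
  sorted[7] = ngX8$sapli  (last char: 'i')
  sorted[8] = plingX8$sa  (last char: 'a')
  sorted[9] = saplingX8$  (last char: '$')
Last column: 8Xgsnlpia$
Original string S is at sorted index 9

Answer: 8Xgsnlpia$
9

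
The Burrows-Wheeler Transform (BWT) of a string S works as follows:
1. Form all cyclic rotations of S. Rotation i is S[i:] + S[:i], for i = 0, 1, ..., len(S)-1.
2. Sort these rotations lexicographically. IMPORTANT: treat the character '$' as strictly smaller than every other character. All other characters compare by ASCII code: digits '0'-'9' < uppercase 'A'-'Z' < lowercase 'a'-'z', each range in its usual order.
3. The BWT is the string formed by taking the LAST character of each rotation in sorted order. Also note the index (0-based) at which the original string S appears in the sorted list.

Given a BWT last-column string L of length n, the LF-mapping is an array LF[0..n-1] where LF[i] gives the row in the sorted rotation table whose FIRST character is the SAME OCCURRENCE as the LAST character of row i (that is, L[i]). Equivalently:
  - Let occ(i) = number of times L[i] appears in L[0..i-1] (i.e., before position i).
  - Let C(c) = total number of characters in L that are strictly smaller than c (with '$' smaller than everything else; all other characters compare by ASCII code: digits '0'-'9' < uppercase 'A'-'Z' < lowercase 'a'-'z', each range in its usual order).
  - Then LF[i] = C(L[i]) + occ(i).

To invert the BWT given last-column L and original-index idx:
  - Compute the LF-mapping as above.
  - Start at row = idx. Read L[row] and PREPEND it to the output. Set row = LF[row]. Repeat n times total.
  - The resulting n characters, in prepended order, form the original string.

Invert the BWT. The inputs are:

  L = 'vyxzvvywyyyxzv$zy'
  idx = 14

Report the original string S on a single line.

Answer: zvwxyyxvvyzzyyyv$

Derivation:
LF mapping: 1 8 6 14 2 3 9 5 10 11 12 7 15 4 0 16 13
Walk LF starting at row 14, prepending L[row]:
  step 1: row=14, L[14]='$', prepend. Next row=LF[14]=0
  step 2: row=0, L[0]='v', prepend. Next row=LF[0]=1
  step 3: row=1, L[1]='y', prepend. Next row=LF[1]=8
  step 4: row=8, L[8]='y', prepend. Next row=LF[8]=10
  step 5: row=10, L[10]='y', prepend. Next row=LF[10]=12
  step 6: row=12, L[12]='z', prepend. Next row=LF[12]=15
  step 7: row=15, L[15]='z', prepend. Next row=LF[15]=16
  step 8: row=16, L[16]='y', prepend. Next row=LF[16]=13
  step 9: row=13, L[13]='v', prepend. Next row=LF[13]=4
  step 10: row=4, L[4]='v', prepend. Next row=LF[4]=2
  step 11: row=2, L[2]='x', prepend. Next row=LF[2]=6
  step 12: row=6, L[6]='y', prepend. Next row=LF[6]=9
  step 13: row=9, L[9]='y', prepend. Next row=LF[9]=11
  step 14: row=11, L[11]='x', prepend. Next row=LF[11]=7
  step 15: row=7, L[7]='w', prepend. Next row=LF[7]=5
  step 16: row=5, L[5]='v', prepend. Next row=LF[5]=3
  step 17: row=3, L[3]='z', prepend. Next row=LF[3]=14
Reversed output: zvwxyyxvvyzzyyyv$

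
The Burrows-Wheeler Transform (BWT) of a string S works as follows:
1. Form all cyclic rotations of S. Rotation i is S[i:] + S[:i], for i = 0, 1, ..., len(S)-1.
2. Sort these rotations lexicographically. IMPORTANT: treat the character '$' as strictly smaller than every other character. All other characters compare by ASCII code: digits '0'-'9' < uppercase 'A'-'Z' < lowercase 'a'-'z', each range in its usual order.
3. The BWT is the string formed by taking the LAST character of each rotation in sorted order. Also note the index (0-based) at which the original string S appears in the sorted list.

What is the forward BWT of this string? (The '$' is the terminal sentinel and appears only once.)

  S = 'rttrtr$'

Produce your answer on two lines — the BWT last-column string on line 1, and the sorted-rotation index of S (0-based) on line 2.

Answer: rtt$rtr
3

Derivation:
All 7 rotations (rotation i = S[i:]+S[:i]):
  rot[0] = rttrtr$
  rot[1] = ttrtr$r
  rot[2] = trtr$rt
  rot[3] = rtr$rtt
  rot[4] = tr$rttr
  rot[5] = r$rttrt
  rot[6] = $rttrtr
Sorted (with $ < everything):
  sorted[0] = $rttrtr  (last char: 'r')
  sorted[1] = r$rttrt  (last char: 't')
  sorted[2] = rtr$rtt  (last char: 't')
  sorted[3] = rttrtr$  (last char: '$')
  sorted[4] = tr$rttr  (last char: 'r')
  sorted[5] = trtr$rt  (last char: 't')
  sorted[6] = ttrtr$r  (last char: 'r')
Last column: rtt$rtr
Original string S is at sorted index 3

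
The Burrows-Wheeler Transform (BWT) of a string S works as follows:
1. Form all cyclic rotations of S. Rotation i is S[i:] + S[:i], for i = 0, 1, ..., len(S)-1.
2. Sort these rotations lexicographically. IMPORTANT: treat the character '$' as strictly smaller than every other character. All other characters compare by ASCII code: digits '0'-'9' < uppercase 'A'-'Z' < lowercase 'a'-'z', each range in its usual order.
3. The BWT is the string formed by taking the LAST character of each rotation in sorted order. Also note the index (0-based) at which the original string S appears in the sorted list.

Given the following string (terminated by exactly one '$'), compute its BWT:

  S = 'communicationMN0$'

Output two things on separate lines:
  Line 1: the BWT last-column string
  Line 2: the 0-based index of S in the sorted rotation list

Answer: 0NnMci$ntomouciam
6

Derivation:
All 17 rotations (rotation i = S[i:]+S[:i]):
  rot[0] = communicationMN0$
  rot[1] = ommunicationMN0$c
  rot[2] = mmunicationMN0$co
  rot[3] = municationMN0$com
  rot[4] = unicationMN0$comm
  rot[5] = nicationMN0$commu
  rot[6] = icationMN0$commun
  rot[7] = cationMN0$communi
  rot[8] = ationMN0$communic
  rot[9] = tionMN0$communica
  rot[10] = ionMN0$communicat
  rot[11] = onMN0$communicati
  rot[12] = nMN0$communicatio
  rot[13] = MN0$communication
  rot[14] = N0$communicationM
  rot[15] = 0$communicationMN
  rot[16] = $communicationMN0
Sorted (with $ < everything):
  sorted[0] = $communicationMN0  (last char: '0')
  sorted[1] = 0$communicationMN  (last char: 'N')
  sorted[2] = MN0$communication  (last char: 'n')
  sorted[3] = N0$communicationM  (last char: 'M')
  sorted[4] = ationMN0$communic  (last char: 'c')
  sorted[5] = cationMN0$communi  (last char: 'i')
  sorted[6] = communicationMN0$  (last char: '$')
  sorted[7] = icationMN0$commun  (last char: 'n')
  sorted[8] = ionMN0$communicat  (last char: 't')
  sorted[9] = mmunicationMN0$co  (last char: 'o')
  sorted[10] = municationMN0$com  (last char: 'm')
  sorted[11] = nMN0$communicatio  (last char: 'o')
  sorted[12] = nicationMN0$commu  (last char: 'u')
  sorted[13] = ommunicationMN0$c  (last char: 'c')
  sorted[14] = onMN0$communicati  (last char: 'i')
  sorted[15] = tionMN0$communica  (last char: 'a')
  sorted[16] = unicationMN0$comm  (last char: 'm')
Last column: 0NnMci$ntomouciam
Original string S is at sorted index 6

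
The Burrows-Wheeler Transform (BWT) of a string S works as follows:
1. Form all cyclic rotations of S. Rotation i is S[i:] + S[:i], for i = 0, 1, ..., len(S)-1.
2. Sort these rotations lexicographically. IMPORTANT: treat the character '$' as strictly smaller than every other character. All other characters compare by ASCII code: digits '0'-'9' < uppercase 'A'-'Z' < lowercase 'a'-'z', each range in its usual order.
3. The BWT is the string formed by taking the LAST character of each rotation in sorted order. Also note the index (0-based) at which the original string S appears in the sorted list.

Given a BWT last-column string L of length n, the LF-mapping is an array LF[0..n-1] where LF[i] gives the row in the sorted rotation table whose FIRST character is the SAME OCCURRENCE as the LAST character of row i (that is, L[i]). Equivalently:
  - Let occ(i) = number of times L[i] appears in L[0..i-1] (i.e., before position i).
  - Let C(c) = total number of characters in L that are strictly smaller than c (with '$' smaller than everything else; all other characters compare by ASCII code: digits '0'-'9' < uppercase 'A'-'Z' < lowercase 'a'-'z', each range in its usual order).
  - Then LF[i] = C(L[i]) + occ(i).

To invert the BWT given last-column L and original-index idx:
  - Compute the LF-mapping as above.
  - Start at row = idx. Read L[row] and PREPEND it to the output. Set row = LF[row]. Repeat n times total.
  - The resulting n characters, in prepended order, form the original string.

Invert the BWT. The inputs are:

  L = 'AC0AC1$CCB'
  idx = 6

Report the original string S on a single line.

Answer: C01BCCCAA$

Derivation:
LF mapping: 3 6 1 4 7 2 0 8 9 5
Walk LF starting at row 6, prepending L[row]:
  step 1: row=6, L[6]='$', prepend. Next row=LF[6]=0
  step 2: row=0, L[0]='A', prepend. Next row=LF[0]=3
  step 3: row=3, L[3]='A', prepend. Next row=LF[3]=4
  step 4: row=4, L[4]='C', prepend. Next row=LF[4]=7
  step 5: row=7, L[7]='C', prepend. Next row=LF[7]=8
  step 6: row=8, L[8]='C', prepend. Next row=LF[8]=9
  step 7: row=9, L[9]='B', prepend. Next row=LF[9]=5
  step 8: row=5, L[5]='1', prepend. Next row=LF[5]=2
  step 9: row=2, L[2]='0', prepend. Next row=LF[2]=1
  step 10: row=1, L[1]='C', prepend. Next row=LF[1]=6
Reversed output: C01BCCCAA$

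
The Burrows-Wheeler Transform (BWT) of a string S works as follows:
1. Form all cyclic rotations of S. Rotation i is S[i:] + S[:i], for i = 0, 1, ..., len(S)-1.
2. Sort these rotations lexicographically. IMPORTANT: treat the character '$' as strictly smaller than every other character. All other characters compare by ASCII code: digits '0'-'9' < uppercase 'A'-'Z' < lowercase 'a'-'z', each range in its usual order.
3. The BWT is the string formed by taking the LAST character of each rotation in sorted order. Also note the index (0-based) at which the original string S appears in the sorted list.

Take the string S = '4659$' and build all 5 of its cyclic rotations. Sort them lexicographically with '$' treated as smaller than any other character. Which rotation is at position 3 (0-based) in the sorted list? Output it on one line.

All 5 rotations (rotation i = S[i:]+S[:i]):
  rot[0] = 4659$
  rot[1] = 659$4
  rot[2] = 59$46
  rot[3] = 9$465
  rot[4] = $4659
Sorted (with $ < everything):
  sorted[0] = $4659
  sorted[1] = 4659$
  sorted[2] = 59$46
  sorted[3] = 659$4
  sorted[4] = 9$465
sorted[3] = 659$4

Answer: 659$4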